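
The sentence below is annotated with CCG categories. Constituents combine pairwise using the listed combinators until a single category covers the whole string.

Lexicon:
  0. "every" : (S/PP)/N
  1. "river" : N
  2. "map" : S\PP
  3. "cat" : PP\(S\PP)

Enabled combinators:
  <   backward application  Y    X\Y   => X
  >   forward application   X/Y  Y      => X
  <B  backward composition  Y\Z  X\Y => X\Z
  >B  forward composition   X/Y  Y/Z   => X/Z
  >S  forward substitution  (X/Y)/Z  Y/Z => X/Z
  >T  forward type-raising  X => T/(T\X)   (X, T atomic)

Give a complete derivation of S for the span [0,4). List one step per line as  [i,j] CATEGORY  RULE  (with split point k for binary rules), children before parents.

[0,1] (S/PP)/N  lex  "every"
[1,2] N  lex  "river"
[0,2] S/PP  >  k=1
[2,3] S\PP  lex  "map"
[3,4] PP\(S\PP)  lex  "cat"
[2,4] PP  <  k=3
[0,4] S  >  k=2

[0,4] S   >
  [0,2] S/PP   >
    [0,1] "every" : (S/PP)/N
    [1,2] "river" : N
  [2,4] PP   <
    [2,3] "map" : S\PP
    [3,4] "cat" : PP\(S\PP)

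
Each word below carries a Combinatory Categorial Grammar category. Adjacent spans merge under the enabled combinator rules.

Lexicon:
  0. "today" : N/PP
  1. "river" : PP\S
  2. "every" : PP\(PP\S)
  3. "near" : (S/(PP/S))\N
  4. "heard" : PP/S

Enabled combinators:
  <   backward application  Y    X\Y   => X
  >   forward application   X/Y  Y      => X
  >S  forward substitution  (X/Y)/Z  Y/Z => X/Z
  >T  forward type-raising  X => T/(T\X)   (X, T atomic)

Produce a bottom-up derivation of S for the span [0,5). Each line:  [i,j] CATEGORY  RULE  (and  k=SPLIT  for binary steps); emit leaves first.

[0,1] N/PP  lex  "today"
[1,2] PP\S  lex  "river"
[2,3] PP\(PP\S)  lex  "every"
[1,3] PP  <  k=2
[0,3] N  >  k=1
[3,4] (S/(PP/S))\N  lex  "near"
[0,4] S/(PP/S)  <  k=3
[4,5] PP/S  lex  "heard"
[0,5] S  >  k=4

[0,5] S   >
  [0,4] S/(PP/S)   <
    [0,3] N   >
      [0,1] "today" : N/PP
      [1,3] PP   <
        [1,2] "river" : PP\S
        [2,3] "every" : PP\(PP\S)
    [3,4] "near" : (S/(PP/S))\N
  [4,5] "heard" : PP/S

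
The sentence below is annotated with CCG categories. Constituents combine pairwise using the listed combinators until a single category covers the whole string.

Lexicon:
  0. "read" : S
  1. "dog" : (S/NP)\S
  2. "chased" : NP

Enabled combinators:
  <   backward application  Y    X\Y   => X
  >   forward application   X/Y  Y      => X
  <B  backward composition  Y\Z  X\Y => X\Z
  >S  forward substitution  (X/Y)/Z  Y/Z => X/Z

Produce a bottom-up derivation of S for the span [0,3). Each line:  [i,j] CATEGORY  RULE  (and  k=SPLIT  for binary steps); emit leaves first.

[0,1] S  lex  "read"
[1,2] (S/NP)\S  lex  "dog"
[0,2] S/NP  <  k=1
[2,3] NP  lex  "chased"
[0,3] S  >  k=2

[0,3] S   >
  [0,2] S/NP   <
    [0,1] "read" : S
    [1,2] "dog" : (S/NP)\S
  [2,3] "chased" : NP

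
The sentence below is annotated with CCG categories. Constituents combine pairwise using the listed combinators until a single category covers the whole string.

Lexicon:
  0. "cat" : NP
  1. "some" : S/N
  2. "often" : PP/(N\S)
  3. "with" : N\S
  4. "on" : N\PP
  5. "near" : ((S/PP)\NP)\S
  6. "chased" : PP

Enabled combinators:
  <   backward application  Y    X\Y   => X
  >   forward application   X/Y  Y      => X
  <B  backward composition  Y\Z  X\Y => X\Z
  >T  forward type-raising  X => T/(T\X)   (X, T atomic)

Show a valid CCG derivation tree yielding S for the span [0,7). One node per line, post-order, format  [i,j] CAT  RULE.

[0,7] S   >
  [0,6] S/PP   <
    [0,1] "cat" : NP
    [1,6] (S/PP)\NP   <
      [1,5] S   >
        [1,2] "some" : S/N
        [2,5] N   <
          [2,4] PP   >
            [2,3] "often" : PP/(N\S)
            [3,4] "with" : N\S
          [4,5] "on" : N\PP
      [5,6] "near" : ((S/PP)\NP)\S
  [6,7] "chased" : PP

[0,1] NP  lex  "cat"
[1,2] S/N  lex  "some"
[2,3] PP/(N\S)  lex  "often"
[3,4] N\S  lex  "with"
[2,4] PP  >  k=3
[4,5] N\PP  lex  "on"
[2,5] N  <  k=4
[1,5] S  >  k=2
[5,6] ((S/PP)\NP)\S  lex  "near"
[1,6] (S/PP)\NP  <  k=5
[0,6] S/PP  <  k=1
[6,7] PP  lex  "chased"
[0,7] S  >  k=6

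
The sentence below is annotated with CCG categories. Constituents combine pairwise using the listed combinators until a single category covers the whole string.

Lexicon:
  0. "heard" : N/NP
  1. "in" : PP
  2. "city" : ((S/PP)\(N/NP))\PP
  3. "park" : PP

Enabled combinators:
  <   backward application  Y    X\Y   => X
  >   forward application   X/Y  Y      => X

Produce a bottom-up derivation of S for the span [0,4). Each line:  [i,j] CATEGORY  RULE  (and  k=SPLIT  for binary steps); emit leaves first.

[0,1] N/NP  lex  "heard"
[1,2] PP  lex  "in"
[2,3] ((S/PP)\(N/NP))\PP  lex  "city"
[1,3] (S/PP)\(N/NP)  <  k=2
[0,3] S/PP  <  k=1
[3,4] PP  lex  "park"
[0,4] S  >  k=3

[0,4] S   >
  [0,3] S/PP   <
    [0,1] "heard" : N/NP
    [1,3] (S/PP)\(N/NP)   <
      [1,2] "in" : PP
      [2,3] "city" : ((S/PP)\(N/NP))\PP
  [3,4] "park" : PP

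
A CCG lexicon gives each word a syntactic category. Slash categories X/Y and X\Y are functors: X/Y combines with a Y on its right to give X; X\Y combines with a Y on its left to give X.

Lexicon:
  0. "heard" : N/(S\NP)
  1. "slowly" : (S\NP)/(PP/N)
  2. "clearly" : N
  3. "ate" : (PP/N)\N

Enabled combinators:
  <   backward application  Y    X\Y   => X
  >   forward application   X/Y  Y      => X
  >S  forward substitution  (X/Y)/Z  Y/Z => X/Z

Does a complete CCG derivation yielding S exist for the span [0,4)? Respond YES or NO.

N/(S\NP) (S\NP)/(PP/N) N (PP/N)\N
CKY chart[0,4] = {N}; S ∉ chart

NO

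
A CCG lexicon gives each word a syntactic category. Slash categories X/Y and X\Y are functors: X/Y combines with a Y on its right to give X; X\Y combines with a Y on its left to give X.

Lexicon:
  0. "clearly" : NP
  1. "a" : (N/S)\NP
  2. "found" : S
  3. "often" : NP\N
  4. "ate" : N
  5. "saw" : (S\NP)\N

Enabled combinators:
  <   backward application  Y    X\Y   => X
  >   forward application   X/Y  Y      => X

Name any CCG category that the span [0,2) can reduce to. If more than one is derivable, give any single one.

[0,6] S   <
  [0,4] NP   <
    [0,3] N   >
      [0,2] N/S   <
        [0,1] "clearly" : NP
        [1,2] "a" : (N/S)\NP
      [2,3] "found" : S
    [3,4] "often" : NP\N
  [4,6] S\NP   <
    [4,5] "ate" : N
    [5,6] "saw" : (S\NP)\N

N/S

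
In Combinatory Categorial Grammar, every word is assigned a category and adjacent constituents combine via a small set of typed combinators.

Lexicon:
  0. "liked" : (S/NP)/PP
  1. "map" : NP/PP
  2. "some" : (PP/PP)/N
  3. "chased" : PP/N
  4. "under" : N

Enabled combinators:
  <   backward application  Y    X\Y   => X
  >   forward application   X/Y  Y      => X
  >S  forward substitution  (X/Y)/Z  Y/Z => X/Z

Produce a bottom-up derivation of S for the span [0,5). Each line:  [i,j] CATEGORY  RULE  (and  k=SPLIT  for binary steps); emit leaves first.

[0,1] (S/NP)/PP  lex  "liked"
[1,2] NP/PP  lex  "map"
[0,2] S/PP  >S  k=1
[2,3] (PP/PP)/N  lex  "some"
[3,4] PP/N  lex  "chased"
[2,4] PP/N  >S  k=3
[4,5] N  lex  "under"
[2,5] PP  >  k=4
[0,5] S  >  k=2

[0,5] S   >
  [0,2] S/PP   >S
    [0,1] "liked" : (S/NP)/PP
    [1,2] "map" : NP/PP
  [2,5] PP   >
    [2,4] PP/N   >S
      [2,3] "some" : (PP/PP)/N
      [3,4] "chased" : PP/N
    [4,5] "under" : N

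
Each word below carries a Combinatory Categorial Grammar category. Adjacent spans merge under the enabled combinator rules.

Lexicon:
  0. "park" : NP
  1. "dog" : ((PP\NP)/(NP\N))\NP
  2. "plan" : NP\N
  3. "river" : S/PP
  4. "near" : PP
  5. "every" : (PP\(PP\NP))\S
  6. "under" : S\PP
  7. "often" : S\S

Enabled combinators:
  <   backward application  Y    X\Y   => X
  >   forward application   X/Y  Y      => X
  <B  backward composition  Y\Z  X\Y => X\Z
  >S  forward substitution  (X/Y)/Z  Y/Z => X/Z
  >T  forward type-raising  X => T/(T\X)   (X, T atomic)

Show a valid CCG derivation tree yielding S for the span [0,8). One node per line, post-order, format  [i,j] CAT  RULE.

[0,8] S   <
  [0,6] PP   <
    [0,3] PP\NP   >
      [0,2] (PP\NP)/(NP\N)   <
        [0,1] "park" : NP
        [1,2] "dog" : ((PP\NP)/(NP\N))\NP
      [2,3] "plan" : NP\N
    [3,6] PP\(PP\NP)   <
      [3,5] S   >
        [3,4] "river" : S/PP
        [4,5] "near" : PP
      [5,6] "every" : (PP\(PP\NP))\S
  [6,8] S\PP   <B
    [6,7] "under" : S\PP
    [7,8] "often" : S\S

[0,1] NP  lex  "park"
[1,2] ((PP\NP)/(NP\N))\NP  lex  "dog"
[0,2] (PP\NP)/(NP\N)  <  k=1
[2,3] NP\N  lex  "plan"
[0,3] PP\NP  >  k=2
[3,4] S/PP  lex  "river"
[4,5] PP  lex  "near"
[3,5] S  >  k=4
[5,6] (PP\(PP\NP))\S  lex  "every"
[3,6] PP\(PP\NP)  <  k=5
[0,6] PP  <  k=3
[6,7] S\PP  lex  "under"
[7,8] S\S  lex  "often"
[6,8] S\PP  <B  k=7
[0,8] S  <  k=6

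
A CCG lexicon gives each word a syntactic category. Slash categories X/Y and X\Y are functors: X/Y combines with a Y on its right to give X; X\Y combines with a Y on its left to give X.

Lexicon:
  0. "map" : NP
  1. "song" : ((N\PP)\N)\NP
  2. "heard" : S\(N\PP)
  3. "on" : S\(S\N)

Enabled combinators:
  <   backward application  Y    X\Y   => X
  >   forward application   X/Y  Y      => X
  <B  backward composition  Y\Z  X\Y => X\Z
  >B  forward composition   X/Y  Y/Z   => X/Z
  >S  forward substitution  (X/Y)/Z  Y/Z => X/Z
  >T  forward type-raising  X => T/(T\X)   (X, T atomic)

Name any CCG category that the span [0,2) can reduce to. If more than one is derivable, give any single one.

(N\PP)\N

[0,4] S   <
  [0,3] S\N   <B
    [0,2] (N\PP)\N   <
      [0,1] "map" : NP
      [1,2] "song" : ((N\PP)\N)\NP
    [2,3] "heard" : S\(N\PP)
  [3,4] "on" : S\(S\N)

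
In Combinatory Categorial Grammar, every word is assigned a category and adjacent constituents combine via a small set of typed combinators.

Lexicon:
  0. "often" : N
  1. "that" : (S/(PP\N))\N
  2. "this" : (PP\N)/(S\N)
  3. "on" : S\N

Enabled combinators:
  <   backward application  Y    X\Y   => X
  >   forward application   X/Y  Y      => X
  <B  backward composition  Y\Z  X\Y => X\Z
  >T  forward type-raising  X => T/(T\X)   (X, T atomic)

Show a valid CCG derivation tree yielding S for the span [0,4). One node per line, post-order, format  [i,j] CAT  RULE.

[0,4] S   >
  [0,2] S/(PP\N)   <
    [0,1] "often" : N
    [1,2] "that" : (S/(PP\N))\N
  [2,4] PP\N   >
    [2,3] "this" : (PP\N)/(S\N)
    [3,4] "on" : S\N

[0,1] N  lex  "often"
[1,2] (S/(PP\N))\N  lex  "that"
[0,2] S/(PP\N)  <  k=1
[2,3] (PP\N)/(S\N)  lex  "this"
[3,4] S\N  lex  "on"
[2,4] PP\N  >  k=3
[0,4] S  >  k=2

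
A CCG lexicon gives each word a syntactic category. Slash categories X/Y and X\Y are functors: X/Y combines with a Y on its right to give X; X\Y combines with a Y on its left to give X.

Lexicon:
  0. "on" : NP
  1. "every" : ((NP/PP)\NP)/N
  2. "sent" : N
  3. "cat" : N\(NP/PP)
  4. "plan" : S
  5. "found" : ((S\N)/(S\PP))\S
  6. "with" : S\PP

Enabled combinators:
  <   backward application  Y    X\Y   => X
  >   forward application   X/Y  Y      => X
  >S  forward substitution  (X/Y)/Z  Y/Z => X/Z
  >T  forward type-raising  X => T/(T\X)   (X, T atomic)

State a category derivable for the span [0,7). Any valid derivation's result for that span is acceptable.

S

[0,7] S   <
  [0,4] N   <
    [0,3] NP/PP   <
      [0,1] "on" : NP
      [1,3] (NP/PP)\NP   >
        [1,2] "every" : ((NP/PP)\NP)/N
        [2,3] "sent" : N
    [3,4] "cat" : N\(NP/PP)
  [4,7] S\N   >
    [4,6] (S\N)/(S\PP)   <
      [4,5] "plan" : S
      [5,6] "found" : ((S\N)/(S\PP))\S
    [6,7] "with" : S\PP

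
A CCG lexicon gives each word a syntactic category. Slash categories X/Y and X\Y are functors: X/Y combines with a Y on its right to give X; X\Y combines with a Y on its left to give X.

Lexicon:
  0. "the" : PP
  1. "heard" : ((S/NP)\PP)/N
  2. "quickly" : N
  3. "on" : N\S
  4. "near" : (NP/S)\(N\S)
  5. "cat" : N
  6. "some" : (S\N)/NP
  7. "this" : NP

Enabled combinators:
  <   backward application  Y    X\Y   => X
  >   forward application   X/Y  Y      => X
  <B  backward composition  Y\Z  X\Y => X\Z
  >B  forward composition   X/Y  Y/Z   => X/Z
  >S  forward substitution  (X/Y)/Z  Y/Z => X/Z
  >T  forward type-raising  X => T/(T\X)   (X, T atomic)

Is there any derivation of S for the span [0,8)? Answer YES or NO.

YES

[0,8] S   >
  [0,3] S/NP   <
    [0,1] "the" : PP
    [1,3] (S/NP)\PP   >
      [1,2] "heard" : ((S/NP)\PP)/N
      [2,3] "quickly" : N
  [3,8] NP   >
    [3,5] NP/S   <
      [3,4] "on" : N\S
      [4,5] "near" : (NP/S)\(N\S)
    [5,8] S   >
      [5,6] S/(S\N)   >T
        [5,6] "cat" : N
      [6,8] S\N   >
        [6,7] "some" : (S\N)/NP
        [7,8] "this" : NP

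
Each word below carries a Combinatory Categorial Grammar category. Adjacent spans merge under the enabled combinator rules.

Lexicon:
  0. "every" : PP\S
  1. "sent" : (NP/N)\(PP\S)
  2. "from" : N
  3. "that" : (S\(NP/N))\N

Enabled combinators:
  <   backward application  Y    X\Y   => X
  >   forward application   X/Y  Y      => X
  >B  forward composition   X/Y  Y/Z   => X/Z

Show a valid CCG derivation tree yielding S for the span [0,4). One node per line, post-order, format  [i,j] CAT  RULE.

[0,1] PP\S  lex  "every"
[1,2] (NP/N)\(PP\S)  lex  "sent"
[0,2] NP/N  <  k=1
[2,3] N  lex  "from"
[3,4] (S\(NP/N))\N  lex  "that"
[2,4] S\(NP/N)  <  k=3
[0,4] S  <  k=2

[0,4] S   <
  [0,2] NP/N   <
    [0,1] "every" : PP\S
    [1,2] "sent" : (NP/N)\(PP\S)
  [2,4] S\(NP/N)   <
    [2,3] "from" : N
    [3,4] "that" : (S\(NP/N))\N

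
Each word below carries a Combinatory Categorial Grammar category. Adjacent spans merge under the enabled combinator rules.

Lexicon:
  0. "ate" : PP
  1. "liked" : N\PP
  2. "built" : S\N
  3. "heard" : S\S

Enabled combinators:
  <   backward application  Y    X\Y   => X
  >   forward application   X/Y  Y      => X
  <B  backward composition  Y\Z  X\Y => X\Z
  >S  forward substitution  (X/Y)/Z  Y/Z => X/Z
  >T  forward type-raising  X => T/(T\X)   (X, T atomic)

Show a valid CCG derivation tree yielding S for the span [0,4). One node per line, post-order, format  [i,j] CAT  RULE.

[0,1] PP  lex  "ate"
[1,2] N\PP  lex  "liked"
[2,3] S\N  lex  "built"
[3,4] S\S  lex  "heard"
[2,4] S\N  <B  k=3
[1,4] S\PP  <B  k=2
[0,4] S  <  k=1

[0,4] S   <
  [0,1] "ate" : PP
  [1,4] S\PP   <B
    [1,2] "liked" : N\PP
    [2,4] S\N   <B
      [2,3] "built" : S\N
      [3,4] "heard" : S\S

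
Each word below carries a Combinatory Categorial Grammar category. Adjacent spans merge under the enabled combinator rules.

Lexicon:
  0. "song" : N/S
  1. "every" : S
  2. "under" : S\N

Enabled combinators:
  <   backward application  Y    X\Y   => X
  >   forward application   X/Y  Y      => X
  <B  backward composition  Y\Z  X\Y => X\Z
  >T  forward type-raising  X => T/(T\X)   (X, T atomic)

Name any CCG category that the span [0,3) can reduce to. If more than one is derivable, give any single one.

S

[0,3] S   <
  [0,2] N   >
    [0,1] "song" : N/S
    [1,2] "every" : S
  [2,3] "under" : S\N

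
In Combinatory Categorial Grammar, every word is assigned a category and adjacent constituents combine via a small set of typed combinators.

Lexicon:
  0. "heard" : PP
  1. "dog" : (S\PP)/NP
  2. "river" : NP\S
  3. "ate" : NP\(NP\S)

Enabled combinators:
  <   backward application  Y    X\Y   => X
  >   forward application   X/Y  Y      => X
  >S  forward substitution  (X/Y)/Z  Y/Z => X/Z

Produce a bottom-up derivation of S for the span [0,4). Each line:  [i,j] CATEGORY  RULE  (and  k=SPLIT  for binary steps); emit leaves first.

[0,1] PP  lex  "heard"
[1,2] (S\PP)/NP  lex  "dog"
[2,3] NP\S  lex  "river"
[3,4] NP\(NP\S)  lex  "ate"
[2,4] NP  <  k=3
[1,4] S\PP  >  k=2
[0,4] S  <  k=1

[0,4] S   <
  [0,1] "heard" : PP
  [1,4] S\PP   >
    [1,2] "dog" : (S\PP)/NP
    [2,4] NP   <
      [2,3] "river" : NP\S
      [3,4] "ate" : NP\(NP\S)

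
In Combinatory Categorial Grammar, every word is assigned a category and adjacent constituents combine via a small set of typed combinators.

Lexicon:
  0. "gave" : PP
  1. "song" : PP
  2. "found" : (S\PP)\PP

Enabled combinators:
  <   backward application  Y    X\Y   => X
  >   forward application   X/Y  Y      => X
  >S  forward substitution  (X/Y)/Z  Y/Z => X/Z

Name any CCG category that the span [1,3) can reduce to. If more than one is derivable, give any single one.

S\PP

[0,3] S   <
  [0,1] "gave" : PP
  [1,3] S\PP   <
    [1,2] "song" : PP
    [2,3] "found" : (S\PP)\PP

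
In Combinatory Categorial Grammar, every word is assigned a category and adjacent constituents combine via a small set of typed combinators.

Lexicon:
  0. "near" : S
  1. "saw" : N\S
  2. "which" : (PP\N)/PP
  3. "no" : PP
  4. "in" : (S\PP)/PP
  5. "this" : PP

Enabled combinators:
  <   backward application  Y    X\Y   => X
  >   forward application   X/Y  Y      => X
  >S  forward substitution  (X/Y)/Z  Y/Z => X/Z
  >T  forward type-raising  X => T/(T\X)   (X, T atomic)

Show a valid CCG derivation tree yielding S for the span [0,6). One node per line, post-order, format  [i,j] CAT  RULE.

[0,6] S   <
  [0,4] PP   <
    [0,2] N   <
      [0,1] "near" : S
      [1,2] "saw" : N\S
    [2,4] PP\N   >
      [2,3] "which" : (PP\N)/PP
      [3,4] "no" : PP
  [4,6] S\PP   >
    [4,5] "in" : (S\PP)/PP
    [5,6] "this" : PP

[0,1] S  lex  "near"
[1,2] N\S  lex  "saw"
[0,2] N  <  k=1
[2,3] (PP\N)/PP  lex  "which"
[3,4] PP  lex  "no"
[2,4] PP\N  >  k=3
[0,4] PP  <  k=2
[4,5] (S\PP)/PP  lex  "in"
[5,6] PP  lex  "this"
[4,6] S\PP  >  k=5
[0,6] S  <  k=4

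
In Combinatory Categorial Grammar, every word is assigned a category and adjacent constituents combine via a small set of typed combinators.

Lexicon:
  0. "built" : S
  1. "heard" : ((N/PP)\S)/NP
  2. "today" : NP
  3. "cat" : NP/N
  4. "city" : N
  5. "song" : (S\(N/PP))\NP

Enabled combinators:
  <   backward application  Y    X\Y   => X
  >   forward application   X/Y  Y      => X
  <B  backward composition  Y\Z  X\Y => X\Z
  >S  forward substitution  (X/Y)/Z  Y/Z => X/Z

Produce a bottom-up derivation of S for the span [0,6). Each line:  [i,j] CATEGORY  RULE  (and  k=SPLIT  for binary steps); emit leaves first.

[0,1] S  lex  "built"
[1,2] ((N/PP)\S)/NP  lex  "heard"
[2,3] NP  lex  "today"
[1,3] (N/PP)\S  >  k=2
[0,3] N/PP  <  k=1
[3,4] NP/N  lex  "cat"
[4,5] N  lex  "city"
[3,5] NP  >  k=4
[5,6] (S\(N/PP))\NP  lex  "song"
[3,6] S\(N/PP)  <  k=5
[0,6] S  <  k=3

[0,6] S   <
  [0,3] N/PP   <
    [0,1] "built" : S
    [1,3] (N/PP)\S   >
      [1,2] "heard" : ((N/PP)\S)/NP
      [2,3] "today" : NP
  [3,6] S\(N/PP)   <
    [3,5] NP   >
      [3,4] "cat" : NP/N
      [4,5] "city" : N
    [5,6] "song" : (S\(N/PP))\NP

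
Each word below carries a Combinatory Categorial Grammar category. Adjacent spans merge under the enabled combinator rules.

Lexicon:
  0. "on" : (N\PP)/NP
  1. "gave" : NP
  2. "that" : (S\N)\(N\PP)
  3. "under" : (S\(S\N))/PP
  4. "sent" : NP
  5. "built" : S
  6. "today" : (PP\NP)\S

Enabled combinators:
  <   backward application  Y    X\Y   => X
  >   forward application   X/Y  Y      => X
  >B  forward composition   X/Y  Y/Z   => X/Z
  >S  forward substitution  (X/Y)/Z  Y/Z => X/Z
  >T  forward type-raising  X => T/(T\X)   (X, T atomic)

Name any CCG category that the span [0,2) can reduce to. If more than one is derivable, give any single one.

[0,7] S   <
  [0,3] S\N   <
    [0,2] N\PP   >
      [0,1] "on" : (N\PP)/NP
      [1,2] "gave" : NP
    [2,3] "that" : (S\N)\(N\PP)
  [3,7] S\(S\N)   >
    [3,4] "under" : (S\(S\N))/PP
    [4,7] PP   >
      [4,5] PP/(PP\NP)   >T
        [4,5] "sent" : NP
      [5,7] PP\NP   <
        [5,6] "built" : S
        [6,7] "today" : (PP\NP)\S

N\PP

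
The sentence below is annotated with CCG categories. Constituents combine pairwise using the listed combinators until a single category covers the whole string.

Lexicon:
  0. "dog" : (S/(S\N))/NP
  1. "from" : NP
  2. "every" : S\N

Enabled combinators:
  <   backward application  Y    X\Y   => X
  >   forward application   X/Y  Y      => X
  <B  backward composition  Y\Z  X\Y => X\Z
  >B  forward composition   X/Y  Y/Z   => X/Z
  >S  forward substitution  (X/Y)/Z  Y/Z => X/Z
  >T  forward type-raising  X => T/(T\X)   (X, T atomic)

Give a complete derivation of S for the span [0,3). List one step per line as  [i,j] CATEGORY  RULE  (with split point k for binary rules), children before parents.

[0,3] S   >
  [0,2] S/(S\N)   >
    [0,1] "dog" : (S/(S\N))/NP
    [1,2] "from" : NP
  [2,3] "every" : S\N

[0,1] (S/(S\N))/NP  lex  "dog"
[1,2] NP  lex  "from"
[0,2] S/(S\N)  >  k=1
[2,3] S\N  lex  "every"
[0,3] S  >  k=2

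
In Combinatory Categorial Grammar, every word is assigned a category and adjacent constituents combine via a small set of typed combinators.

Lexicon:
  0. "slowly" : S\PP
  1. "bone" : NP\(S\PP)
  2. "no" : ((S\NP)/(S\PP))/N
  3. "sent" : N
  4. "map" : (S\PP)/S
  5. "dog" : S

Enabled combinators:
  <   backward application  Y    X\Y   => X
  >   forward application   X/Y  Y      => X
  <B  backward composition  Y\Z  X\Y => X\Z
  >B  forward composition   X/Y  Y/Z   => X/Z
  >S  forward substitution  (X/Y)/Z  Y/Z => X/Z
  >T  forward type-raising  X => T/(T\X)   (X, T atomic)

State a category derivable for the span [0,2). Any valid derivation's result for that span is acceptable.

[0,6] S   <
  [0,2] NP   <
    [0,1] "slowly" : S\PP
    [1,2] "bone" : NP\(S\PP)
  [2,6] S\NP   >
    [2,4] (S\NP)/(S\PP)   >
      [2,3] "no" : ((S\NP)/(S\PP))/N
      [3,4] "sent" : N
    [4,6] S\PP   >
      [4,5] "map" : (S\PP)/S
      [5,6] "dog" : S

NP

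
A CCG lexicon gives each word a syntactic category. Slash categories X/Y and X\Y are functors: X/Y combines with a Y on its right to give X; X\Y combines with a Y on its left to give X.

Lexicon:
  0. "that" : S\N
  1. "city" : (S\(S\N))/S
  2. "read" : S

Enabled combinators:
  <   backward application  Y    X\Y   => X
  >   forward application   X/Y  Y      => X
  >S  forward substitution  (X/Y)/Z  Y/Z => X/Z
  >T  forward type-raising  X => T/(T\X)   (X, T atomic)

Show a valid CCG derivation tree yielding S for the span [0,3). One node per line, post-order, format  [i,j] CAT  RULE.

[0,3] S   <
  [0,1] "that" : S\N
  [1,3] S\(S\N)   >
    [1,2] "city" : (S\(S\N))/S
    [2,3] "read" : S

[0,1] S\N  lex  "that"
[1,2] (S\(S\N))/S  lex  "city"
[2,3] S  lex  "read"
[1,3] S\(S\N)  >  k=2
[0,3] S  <  k=1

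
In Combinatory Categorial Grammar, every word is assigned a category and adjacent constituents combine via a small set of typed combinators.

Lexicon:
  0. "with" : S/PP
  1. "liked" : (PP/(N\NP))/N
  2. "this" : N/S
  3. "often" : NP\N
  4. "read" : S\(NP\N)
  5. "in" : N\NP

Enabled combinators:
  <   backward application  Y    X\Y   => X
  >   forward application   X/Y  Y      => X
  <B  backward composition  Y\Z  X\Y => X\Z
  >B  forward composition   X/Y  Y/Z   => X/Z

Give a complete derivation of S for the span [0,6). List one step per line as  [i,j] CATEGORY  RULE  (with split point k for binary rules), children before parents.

[0,1] S/PP  lex  "with"
[1,2] (PP/(N\NP))/N  lex  "liked"
[2,3] N/S  lex  "this"
[3,4] NP\N  lex  "often"
[4,5] S\(NP\N)  lex  "read"
[3,5] S  <  k=4
[2,5] N  >  k=3
[1,5] PP/(N\NP)  >  k=2
[5,6] N\NP  lex  "in"
[1,6] PP  >  k=5
[0,6] S  >  k=1

[0,6] S   >
  [0,1] "with" : S/PP
  [1,6] PP   >
    [1,5] PP/(N\NP)   >
      [1,2] "liked" : (PP/(N\NP))/N
      [2,5] N   >
        [2,3] "this" : N/S
        [3,5] S   <
          [3,4] "often" : NP\N
          [4,5] "read" : S\(NP\N)
    [5,6] "in" : N\NP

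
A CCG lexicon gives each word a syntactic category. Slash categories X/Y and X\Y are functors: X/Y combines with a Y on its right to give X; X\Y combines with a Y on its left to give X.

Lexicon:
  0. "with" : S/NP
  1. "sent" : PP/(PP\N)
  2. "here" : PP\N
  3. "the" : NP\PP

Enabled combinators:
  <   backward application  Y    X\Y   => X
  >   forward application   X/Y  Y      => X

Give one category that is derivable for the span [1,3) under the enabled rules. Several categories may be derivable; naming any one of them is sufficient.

PP

[0,4] S   >
  [0,1] "with" : S/NP
  [1,4] NP   <
    [1,3] PP   >
      [1,2] "sent" : PP/(PP\N)
      [2,3] "here" : PP\N
    [3,4] "the" : NP\PP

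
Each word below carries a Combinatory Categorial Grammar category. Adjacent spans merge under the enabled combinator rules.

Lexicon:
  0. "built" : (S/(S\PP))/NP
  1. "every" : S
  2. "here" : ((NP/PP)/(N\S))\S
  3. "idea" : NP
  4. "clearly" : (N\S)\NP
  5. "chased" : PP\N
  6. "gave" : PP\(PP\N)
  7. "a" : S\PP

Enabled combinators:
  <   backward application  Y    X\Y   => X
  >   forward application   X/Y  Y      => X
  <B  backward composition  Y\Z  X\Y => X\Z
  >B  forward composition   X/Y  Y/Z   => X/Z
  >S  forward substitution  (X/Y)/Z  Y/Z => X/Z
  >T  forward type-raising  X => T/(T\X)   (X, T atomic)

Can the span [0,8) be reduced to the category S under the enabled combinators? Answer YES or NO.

YES

[0,8] S   >
  [0,7] S/(S\PP)   >
    [0,1] "built" : (S/(S\PP))/NP
    [1,7] NP   >
      [1,5] NP/PP   >
        [1,3] (NP/PP)/(N\S)   <
          [1,2] "every" : S
          [2,3] "here" : ((NP/PP)/(N\S))\S
        [3,5] N\S   <
          [3,4] "idea" : NP
          [4,5] "clearly" : (N\S)\NP
      [5,7] PP   <
        [5,6] "chased" : PP\N
        [6,7] "gave" : PP\(PP\N)
  [7,8] "a" : S\PP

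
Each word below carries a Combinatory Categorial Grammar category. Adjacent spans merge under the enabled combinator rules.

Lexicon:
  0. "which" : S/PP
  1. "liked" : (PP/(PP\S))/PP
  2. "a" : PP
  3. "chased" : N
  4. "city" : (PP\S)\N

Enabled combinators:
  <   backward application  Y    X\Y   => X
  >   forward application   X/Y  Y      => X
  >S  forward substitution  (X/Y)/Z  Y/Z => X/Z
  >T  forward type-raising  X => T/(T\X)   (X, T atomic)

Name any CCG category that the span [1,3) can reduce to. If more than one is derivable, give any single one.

PP/(PP\S)

[0,5] S   >
  [0,1] "which" : S/PP
  [1,5] PP   >
    [1,3] PP/(PP\S)   >
      [1,2] "liked" : (PP/(PP\S))/PP
      [2,3] "a" : PP
    [3,5] PP\S   <
      [3,4] "chased" : N
      [4,5] "city" : (PP\S)\N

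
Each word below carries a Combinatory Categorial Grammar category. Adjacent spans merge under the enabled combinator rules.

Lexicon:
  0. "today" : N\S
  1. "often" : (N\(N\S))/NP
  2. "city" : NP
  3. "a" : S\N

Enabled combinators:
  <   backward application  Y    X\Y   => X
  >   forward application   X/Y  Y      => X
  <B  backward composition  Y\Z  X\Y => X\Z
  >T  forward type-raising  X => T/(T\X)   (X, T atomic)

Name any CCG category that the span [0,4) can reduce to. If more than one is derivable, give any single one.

S

[0,4] S   <
  [0,3] N   <
    [0,1] "today" : N\S
    [1,3] N\(N\S)   >
      [1,2] "often" : (N\(N\S))/NP
      [2,3] "city" : NP
  [3,4] "a" : S\N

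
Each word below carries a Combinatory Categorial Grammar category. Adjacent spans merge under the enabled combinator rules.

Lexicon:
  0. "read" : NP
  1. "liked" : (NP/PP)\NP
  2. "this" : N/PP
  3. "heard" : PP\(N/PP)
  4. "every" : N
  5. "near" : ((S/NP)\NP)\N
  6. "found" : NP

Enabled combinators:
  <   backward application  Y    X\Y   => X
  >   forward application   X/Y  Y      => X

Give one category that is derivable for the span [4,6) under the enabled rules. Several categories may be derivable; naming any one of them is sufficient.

[0,7] S   >
  [0,6] S/NP   <
    [0,4] NP   >
      [0,2] NP/PP   <
        [0,1] "read" : NP
        [1,2] "liked" : (NP/PP)\NP
      [2,4] PP   <
        [2,3] "this" : N/PP
        [3,4] "heard" : PP\(N/PP)
    [4,6] (S/NP)\NP   <
      [4,5] "every" : N
      [5,6] "near" : ((S/NP)\NP)\N
  [6,7] "found" : NP

(S/NP)\NP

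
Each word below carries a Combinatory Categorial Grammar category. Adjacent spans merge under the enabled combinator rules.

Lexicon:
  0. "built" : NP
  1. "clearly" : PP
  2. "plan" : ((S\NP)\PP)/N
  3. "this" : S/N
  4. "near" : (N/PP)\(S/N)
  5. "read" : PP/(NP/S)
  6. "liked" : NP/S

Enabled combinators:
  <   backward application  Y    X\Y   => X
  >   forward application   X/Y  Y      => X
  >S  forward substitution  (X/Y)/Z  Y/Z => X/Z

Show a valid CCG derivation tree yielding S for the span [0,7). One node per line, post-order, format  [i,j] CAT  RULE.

[0,1] NP  lex  "built"
[1,2] PP  lex  "clearly"
[2,3] ((S\NP)\PP)/N  lex  "plan"
[3,4] S/N  lex  "this"
[4,5] (N/PP)\(S/N)  lex  "near"
[3,5] N/PP  <  k=4
[5,6] PP/(NP/S)  lex  "read"
[6,7] NP/S  lex  "liked"
[5,7] PP  >  k=6
[3,7] N  >  k=5
[2,7] (S\NP)\PP  >  k=3
[1,7] S\NP  <  k=2
[0,7] S  <  k=1

[0,7] S   <
  [0,1] "built" : NP
  [1,7] S\NP   <
    [1,2] "clearly" : PP
    [2,7] (S\NP)\PP   >
      [2,3] "plan" : ((S\NP)\PP)/N
      [3,7] N   >
        [3,5] N/PP   <
          [3,4] "this" : S/N
          [4,5] "near" : (N/PP)\(S/N)
        [5,7] PP   >
          [5,6] "read" : PP/(NP/S)
          [6,7] "liked" : NP/S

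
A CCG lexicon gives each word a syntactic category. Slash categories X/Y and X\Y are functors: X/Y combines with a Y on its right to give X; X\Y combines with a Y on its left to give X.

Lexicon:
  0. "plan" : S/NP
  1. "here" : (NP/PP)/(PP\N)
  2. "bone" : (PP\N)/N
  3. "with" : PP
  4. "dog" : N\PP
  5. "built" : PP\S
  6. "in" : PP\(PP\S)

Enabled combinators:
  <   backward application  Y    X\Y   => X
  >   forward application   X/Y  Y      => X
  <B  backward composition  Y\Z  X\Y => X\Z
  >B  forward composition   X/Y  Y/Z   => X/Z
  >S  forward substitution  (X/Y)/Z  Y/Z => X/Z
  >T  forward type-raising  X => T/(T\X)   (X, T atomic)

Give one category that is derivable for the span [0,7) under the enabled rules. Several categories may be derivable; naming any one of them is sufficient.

[0,7] S   >
  [0,5] S/PP   >B
    [0,1] "plan" : S/NP
    [1,5] NP/PP   >
      [1,2] "here" : (NP/PP)/(PP\N)
      [2,5] PP\N   >
        [2,3] "bone" : (PP\N)/N
        [3,5] N   <
          [3,4] "with" : PP
          [4,5] "dog" : N\PP
  [5,7] PP   <
    [5,6] "built" : PP\S
    [6,7] "in" : PP\(PP\S)

S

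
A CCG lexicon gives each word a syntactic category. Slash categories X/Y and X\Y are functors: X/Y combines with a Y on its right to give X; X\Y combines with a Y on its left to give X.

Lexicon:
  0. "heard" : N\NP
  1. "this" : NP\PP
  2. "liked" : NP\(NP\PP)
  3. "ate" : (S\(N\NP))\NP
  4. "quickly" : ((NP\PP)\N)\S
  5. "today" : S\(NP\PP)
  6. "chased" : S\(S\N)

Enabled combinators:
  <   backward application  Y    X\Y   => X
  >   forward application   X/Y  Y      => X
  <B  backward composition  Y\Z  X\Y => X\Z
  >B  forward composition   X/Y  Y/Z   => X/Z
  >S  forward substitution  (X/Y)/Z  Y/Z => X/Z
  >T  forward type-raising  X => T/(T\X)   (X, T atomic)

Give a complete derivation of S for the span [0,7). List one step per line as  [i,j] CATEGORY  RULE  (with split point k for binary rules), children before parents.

[0,7] S   <
  [0,6] S\N   <B
    [0,5] (NP\PP)\N   <
      [0,4] S   <
        [0,1] "heard" : N\NP
        [1,4] S\(N\NP)   <
          [1,3] NP   <
            [1,2] "this" : NP\PP
            [2,3] "liked" : NP\(NP\PP)
          [3,4] "ate" : (S\(N\NP))\NP
      [4,5] "quickly" : ((NP\PP)\N)\S
    [5,6] "today" : S\(NP\PP)
  [6,7] "chased" : S\(S\N)

[0,1] N\NP  lex  "heard"
[1,2] NP\PP  lex  "this"
[2,3] NP\(NP\PP)  lex  "liked"
[1,3] NP  <  k=2
[3,4] (S\(N\NP))\NP  lex  "ate"
[1,4] S\(N\NP)  <  k=3
[0,4] S  <  k=1
[4,5] ((NP\PP)\N)\S  lex  "quickly"
[0,5] (NP\PP)\N  <  k=4
[5,6] S\(NP\PP)  lex  "today"
[0,6] S\N  <B  k=5
[6,7] S\(S\N)  lex  "chased"
[0,7] S  <  k=6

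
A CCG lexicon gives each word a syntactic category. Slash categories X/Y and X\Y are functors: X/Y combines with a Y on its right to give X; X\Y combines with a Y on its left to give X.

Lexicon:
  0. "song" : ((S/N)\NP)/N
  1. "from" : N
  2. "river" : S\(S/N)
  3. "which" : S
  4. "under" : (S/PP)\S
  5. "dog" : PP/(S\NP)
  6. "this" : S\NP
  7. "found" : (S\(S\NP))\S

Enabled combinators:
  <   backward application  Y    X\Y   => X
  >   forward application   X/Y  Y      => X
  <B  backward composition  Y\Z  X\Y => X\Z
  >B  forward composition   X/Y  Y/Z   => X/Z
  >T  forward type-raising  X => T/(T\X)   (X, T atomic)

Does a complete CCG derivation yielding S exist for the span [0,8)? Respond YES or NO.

[0,8] S   <
  [0,3] S\NP   <B
    [0,2] (S/N)\NP   >
      [0,1] "song" : ((S/N)\NP)/N
      [1,2] "from" : N
    [2,3] "river" : S\(S/N)
  [3,8] S\(S\NP)   <
    [3,7] S   >
      [3,5] S/PP   <
        [3,4] "which" : S
        [4,5] "under" : (S/PP)\S
      [5,7] PP   >
        [5,6] "dog" : PP/(S\NP)
        [6,7] "this" : S\NP
    [7,8] "found" : (S\(S\NP))\S

YES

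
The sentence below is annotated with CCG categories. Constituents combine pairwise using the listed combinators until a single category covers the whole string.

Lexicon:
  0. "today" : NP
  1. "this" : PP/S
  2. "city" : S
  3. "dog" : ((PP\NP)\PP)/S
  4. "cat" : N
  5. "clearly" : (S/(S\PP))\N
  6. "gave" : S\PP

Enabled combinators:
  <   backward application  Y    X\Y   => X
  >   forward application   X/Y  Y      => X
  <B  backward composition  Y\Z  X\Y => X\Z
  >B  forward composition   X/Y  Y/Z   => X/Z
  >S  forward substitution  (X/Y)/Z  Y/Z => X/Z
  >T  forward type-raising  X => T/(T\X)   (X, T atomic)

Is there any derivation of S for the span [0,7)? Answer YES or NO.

NO

NP PP/S S ((PP\NP)\PP)/S N (S/(S\PP))\N S\PP
CKY chart[0,7] = {N/(N\PP), NP/(NP\PP), PP, PP/(PP\PP), S/(S\PP)}; S ∉ chart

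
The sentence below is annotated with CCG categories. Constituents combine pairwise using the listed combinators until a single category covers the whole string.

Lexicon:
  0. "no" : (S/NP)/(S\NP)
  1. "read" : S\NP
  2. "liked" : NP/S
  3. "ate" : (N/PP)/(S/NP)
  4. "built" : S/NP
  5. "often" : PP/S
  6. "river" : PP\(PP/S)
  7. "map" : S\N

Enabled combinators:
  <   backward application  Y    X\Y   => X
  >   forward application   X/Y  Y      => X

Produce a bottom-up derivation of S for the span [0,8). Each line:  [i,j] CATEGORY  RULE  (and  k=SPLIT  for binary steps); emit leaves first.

[0,8] S   >
  [0,2] S/NP   >
    [0,1] "no" : (S/NP)/(S\NP)
    [1,2] "read" : S\NP
  [2,8] NP   >
    [2,3] "liked" : NP/S
    [3,8] S   <
      [3,7] N   >
        [3,5] N/PP   >
          [3,4] "ate" : (N/PP)/(S/NP)
          [4,5] "built" : S/NP
        [5,7] PP   <
          [5,6] "often" : PP/S
          [6,7] "river" : PP\(PP/S)
      [7,8] "map" : S\N

[0,1] (S/NP)/(S\NP)  lex  "no"
[1,2] S\NP  lex  "read"
[0,2] S/NP  >  k=1
[2,3] NP/S  lex  "liked"
[3,4] (N/PP)/(S/NP)  lex  "ate"
[4,5] S/NP  lex  "built"
[3,5] N/PP  >  k=4
[5,6] PP/S  lex  "often"
[6,7] PP\(PP/S)  lex  "river"
[5,7] PP  <  k=6
[3,7] N  >  k=5
[7,8] S\N  lex  "map"
[3,8] S  <  k=7
[2,8] NP  >  k=3
[0,8] S  >  k=2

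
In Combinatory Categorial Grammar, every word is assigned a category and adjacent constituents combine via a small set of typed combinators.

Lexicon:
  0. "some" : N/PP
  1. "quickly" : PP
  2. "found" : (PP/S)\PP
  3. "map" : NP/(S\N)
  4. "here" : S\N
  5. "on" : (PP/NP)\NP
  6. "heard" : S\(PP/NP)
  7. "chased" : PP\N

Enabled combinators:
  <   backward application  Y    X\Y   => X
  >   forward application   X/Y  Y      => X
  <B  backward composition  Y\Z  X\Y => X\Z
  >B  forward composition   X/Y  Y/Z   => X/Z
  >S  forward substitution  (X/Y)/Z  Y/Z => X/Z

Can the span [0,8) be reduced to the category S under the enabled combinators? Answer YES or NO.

N/PP PP (PP/S)\PP NP/(S\N) S\N (PP/NP)\NP S\(PP/NP) PP\N
CKY chart[0,8] = {PP}; S ∉ chart

NO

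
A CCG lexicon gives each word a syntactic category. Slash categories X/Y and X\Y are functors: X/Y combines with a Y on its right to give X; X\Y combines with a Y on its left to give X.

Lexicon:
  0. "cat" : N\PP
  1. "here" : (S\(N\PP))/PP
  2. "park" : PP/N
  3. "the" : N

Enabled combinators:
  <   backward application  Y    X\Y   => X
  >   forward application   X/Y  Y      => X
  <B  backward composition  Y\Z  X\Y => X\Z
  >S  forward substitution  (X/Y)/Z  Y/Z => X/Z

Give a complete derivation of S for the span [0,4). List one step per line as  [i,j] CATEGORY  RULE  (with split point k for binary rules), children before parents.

[0,1] N\PP  lex  "cat"
[1,2] (S\(N\PP))/PP  lex  "here"
[2,3] PP/N  lex  "park"
[3,4] N  lex  "the"
[2,4] PP  >  k=3
[1,4] S\(N\PP)  >  k=2
[0,4] S  <  k=1

[0,4] S   <
  [0,1] "cat" : N\PP
  [1,4] S\(N\PP)   >
    [1,2] "here" : (S\(N\PP))/PP
    [2,4] PP   >
      [2,3] "park" : PP/N
      [3,4] "the" : N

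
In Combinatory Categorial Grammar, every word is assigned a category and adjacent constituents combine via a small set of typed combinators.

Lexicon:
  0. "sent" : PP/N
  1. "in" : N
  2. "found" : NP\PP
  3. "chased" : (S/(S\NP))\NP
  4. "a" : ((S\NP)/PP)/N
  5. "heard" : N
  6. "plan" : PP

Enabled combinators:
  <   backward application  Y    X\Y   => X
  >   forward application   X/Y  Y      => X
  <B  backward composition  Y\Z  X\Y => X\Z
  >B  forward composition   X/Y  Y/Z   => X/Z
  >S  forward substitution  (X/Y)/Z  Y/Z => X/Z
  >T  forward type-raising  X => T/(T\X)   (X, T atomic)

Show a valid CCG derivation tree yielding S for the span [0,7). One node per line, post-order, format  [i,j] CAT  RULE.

[0,7] S   >
  [0,4] S/(S\NP)   <
    [0,3] NP   <
      [0,2] PP   >
        [0,1] "sent" : PP/N
        [1,2] "in" : N
      [2,3] "found" : NP\PP
    [3,4] "chased" : (S/(S\NP))\NP
  [4,7] S\NP   >
    [4,6] (S\NP)/PP   >
      [4,5] "a" : ((S\NP)/PP)/N
      [5,6] "heard" : N
    [6,7] "plan" : PP

[0,1] PP/N  lex  "sent"
[1,2] N  lex  "in"
[0,2] PP  >  k=1
[2,3] NP\PP  lex  "found"
[0,3] NP  <  k=2
[3,4] (S/(S\NP))\NP  lex  "chased"
[0,4] S/(S\NP)  <  k=3
[4,5] ((S\NP)/PP)/N  lex  "a"
[5,6] N  lex  "heard"
[4,6] (S\NP)/PP  >  k=5
[6,7] PP  lex  "plan"
[4,7] S\NP  >  k=6
[0,7] S  >  k=4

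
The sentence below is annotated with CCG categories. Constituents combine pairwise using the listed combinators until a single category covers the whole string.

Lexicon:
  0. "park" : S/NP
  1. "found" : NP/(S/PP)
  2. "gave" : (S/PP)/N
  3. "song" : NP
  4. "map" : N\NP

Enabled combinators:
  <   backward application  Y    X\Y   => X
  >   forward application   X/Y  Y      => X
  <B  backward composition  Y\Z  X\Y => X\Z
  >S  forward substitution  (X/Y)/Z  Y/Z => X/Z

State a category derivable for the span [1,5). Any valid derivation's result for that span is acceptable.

[0,5] S   >
  [0,1] "park" : S/NP
  [1,5] NP   >
    [1,2] "found" : NP/(S/PP)
    [2,5] S/PP   >
      [2,3] "gave" : (S/PP)/N
      [3,5] N   <
        [3,4] "song" : NP
        [4,5] "map" : N\NP

NP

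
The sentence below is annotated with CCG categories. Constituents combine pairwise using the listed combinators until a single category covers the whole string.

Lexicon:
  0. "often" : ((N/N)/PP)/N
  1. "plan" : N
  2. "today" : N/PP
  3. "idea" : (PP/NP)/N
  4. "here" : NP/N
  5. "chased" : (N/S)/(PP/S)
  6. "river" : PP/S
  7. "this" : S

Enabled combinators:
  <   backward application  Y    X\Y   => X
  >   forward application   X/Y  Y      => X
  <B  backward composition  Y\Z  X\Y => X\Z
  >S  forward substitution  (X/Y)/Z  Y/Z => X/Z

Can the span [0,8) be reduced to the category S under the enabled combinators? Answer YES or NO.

NO

((N/N)/PP)/N N N/PP (PP/NP)/N NP/N (N/S)/(PP/S) PP/S S
CKY chart[0,8] = {N}; S ∉ chart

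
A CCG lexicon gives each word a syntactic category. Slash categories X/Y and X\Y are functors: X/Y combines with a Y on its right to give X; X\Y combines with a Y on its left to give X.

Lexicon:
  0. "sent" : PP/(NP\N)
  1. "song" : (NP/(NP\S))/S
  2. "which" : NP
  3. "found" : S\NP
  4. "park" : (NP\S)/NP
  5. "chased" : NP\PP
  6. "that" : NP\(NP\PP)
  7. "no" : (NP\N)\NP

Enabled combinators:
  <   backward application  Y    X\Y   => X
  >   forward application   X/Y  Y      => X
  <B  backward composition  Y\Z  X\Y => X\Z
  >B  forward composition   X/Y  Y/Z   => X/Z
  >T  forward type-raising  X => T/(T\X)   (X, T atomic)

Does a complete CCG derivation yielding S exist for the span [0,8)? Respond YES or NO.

PP/(NP\N) (NP/(NP\S))/S NP S\NP (NP\S)/NP NP\PP NP\(NP\PP) (NP\N)\NP
CKY chart[0,8] = {N/(N\PP), NP/(NP\PP), PP, PP/(PP\PP), S/(S\PP)}; S ∉ chart

NO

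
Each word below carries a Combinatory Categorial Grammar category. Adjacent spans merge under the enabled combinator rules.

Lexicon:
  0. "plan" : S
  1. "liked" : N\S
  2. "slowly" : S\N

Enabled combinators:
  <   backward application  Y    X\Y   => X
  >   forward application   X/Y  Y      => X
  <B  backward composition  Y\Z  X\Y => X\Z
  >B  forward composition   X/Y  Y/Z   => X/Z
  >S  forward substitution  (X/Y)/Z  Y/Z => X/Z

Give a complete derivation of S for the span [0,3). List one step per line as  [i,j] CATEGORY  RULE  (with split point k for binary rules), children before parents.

[0,1] S  lex  "plan"
[1,2] N\S  lex  "liked"
[0,2] N  <  k=1
[2,3] S\N  lex  "slowly"
[0,3] S  <  k=2

[0,3] S   <
  [0,2] N   <
    [0,1] "plan" : S
    [1,2] "liked" : N\S
  [2,3] "slowly" : S\N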